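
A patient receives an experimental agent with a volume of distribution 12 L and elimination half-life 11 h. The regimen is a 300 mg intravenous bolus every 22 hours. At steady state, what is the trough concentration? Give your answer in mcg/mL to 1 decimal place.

The dosing interval is 2 half-lives, so f = 2^(−2) = 0.25.
Accumulation ratio R = 1/(1 − f) = 1/0.75 = 4/3.
Single-dose peak C₀ = D/Vd = 300/12 = 25 mcg/mL.
Steady-state peak Cmax,ss = C₀·R = 25 × 4/3 ≈ 33.333 mcg/mL.
Steady-state trough Cmin,ss = Cmax,ss·f ≈ 33.333 × 0.25 ≈ 8.333 mcg/mL.

8.3 mcg/mL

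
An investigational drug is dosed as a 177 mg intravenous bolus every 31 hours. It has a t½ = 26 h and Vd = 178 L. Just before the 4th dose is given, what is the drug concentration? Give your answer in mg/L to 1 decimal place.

0.7 mg/L

f = (1/2)^(τ/t½) = (1/2)^(31/26) ≈ 0.4376.
C₀ = D/Vd = 177/178 ≈ 0.994 mg/L.
Before the 4th dose, 3 doses have been given. Superposition: Cmin = C₀·(f + f² + … + f^3).
≈ 0.994 × (0.4376 + 0.1915 + 0.0838) ≈ 0.994 × 0.7129 ≈ 0.709 mg/L.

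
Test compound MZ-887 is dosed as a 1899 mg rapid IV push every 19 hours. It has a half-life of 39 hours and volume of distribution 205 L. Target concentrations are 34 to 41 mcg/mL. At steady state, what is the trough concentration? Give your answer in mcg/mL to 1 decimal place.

k = ln2/t½ = ln2/39 ≈ 0.017773 h⁻¹; fraction remaining f = e^(−kτ) = e^(−0.017773×19) ≈ 0.7134.
At steady state, accumulation factor R = 1/(1 − e^(−kτ)) ≈ 3.4892.
Single-dose peak C₀ = D/Vd = 1899/205 ≈ 9.263 mcg/mL.
Steady-state peak Cmax,ss = C₀·R ≈ 9.263 × 3.4892 ≈ 32.320 mcg/mL.
Steady-state trough Cmin,ss = Cmax,ss·f ≈ 32.320 × 0.7134 ≈ 23.057 mcg/mL.
Trough 23.1 mcg/mL vs MEC 34 mcg/mL: subtherapeutic.

23.1 mcg/mL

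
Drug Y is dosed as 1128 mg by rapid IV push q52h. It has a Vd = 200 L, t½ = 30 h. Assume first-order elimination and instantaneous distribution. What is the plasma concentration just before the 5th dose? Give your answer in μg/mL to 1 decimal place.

2.4 μg/mL

f = (1/2)^(τ/t½) = (1/2)^(52/30) ≈ 0.3008.
C₀ = D/Vd = 1128/200 ≈ 5.640 μg/mL.
Before the 5th dose, 4 doses have been given. Superposition: Cmin = C₀·(f + f² + … + f^4).
≈ 5.640 × (0.3008 + 0.0905 + 0.0272 + 0.0082) ≈ 5.640 × 0.4267 ≈ 2.407 μg/mL.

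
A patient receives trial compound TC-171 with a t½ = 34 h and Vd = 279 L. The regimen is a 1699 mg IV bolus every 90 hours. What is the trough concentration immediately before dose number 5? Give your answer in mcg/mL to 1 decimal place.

1.2 mcg/mL

f = (1/2)^(τ/t½) = (1/2)^(90/34) ≈ 0.1596.
C₀ = D/Vd = 1699/279 ≈ 6.090 mcg/mL.
Before the 5th dose, 4 doses have been given. Superposition: Cmin = C₀·(f + f² + … + f^4).
≈ 6.090 × (0.1596 + 0.0255 + 0.0041 + 0.0006) ≈ 6.090 × 0.1898 ≈ 1.156 mcg/mL.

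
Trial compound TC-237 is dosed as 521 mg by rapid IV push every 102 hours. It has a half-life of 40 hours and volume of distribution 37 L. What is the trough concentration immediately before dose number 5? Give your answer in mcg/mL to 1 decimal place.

2.9 mcg/mL

f = (1/2)^(τ/t½) = (1/2)^(102/40) ≈ 0.1708.
C₀ = D/Vd = 521/37 ≈ 14.081 mcg/mL.
Before the 5th dose, 4 doses have been given. Superposition: Cmin = C₀·(f + f² + … + f^4).
≈ 14.081 × (0.1708 + 0.0292 + 0.0050 + 0.0009) ≈ 14.081 × 0.2059 ≈ 2.899 mcg/mL.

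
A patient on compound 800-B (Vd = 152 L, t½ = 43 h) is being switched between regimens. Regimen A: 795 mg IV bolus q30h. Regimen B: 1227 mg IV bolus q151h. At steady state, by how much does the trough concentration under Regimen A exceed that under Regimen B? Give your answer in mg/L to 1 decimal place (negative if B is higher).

Regimen A: f = (1/2)^(30/43) ≈ 0.6166; Cmin,ss = (795/152)·f/(1−f) ≈ 8.412 mg/L.
Regimen B: f = (1/2)^(151/43) ≈ 0.0877; Cmin,ss = (1227/152)·f/(1−f) ≈ 0.776 mg/L.
Difference ≈ 8.412 − 0.776 ≈ 7.636 mg/L.

7.6 mg/L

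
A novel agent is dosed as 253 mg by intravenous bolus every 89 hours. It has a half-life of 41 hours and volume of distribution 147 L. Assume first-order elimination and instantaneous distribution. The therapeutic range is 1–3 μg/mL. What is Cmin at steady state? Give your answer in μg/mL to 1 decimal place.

τ/t½ = 89/41 ≈ 2.1707, so fraction remaining f = (1/2)^(89/41) ≈ 0.2221.
At steady state, accumulation factor R = 1/(1 − e^(−kτ)) ≈ 1.2855.
Single-dose peak C₀ = D/Vd = 253/147 ≈ 1.721 μg/mL.
Cmax,ss = C₀/(1 − f) ≈ 1.721/0.7779 ≈ 2.212 μg/mL.
Steady-state trough Cmin,ss = Cmax,ss·f ≈ 2.212 × 0.2221 ≈ 0.491 μg/mL.
Trough 0.5 μg/mL vs MEC 1 μg/mL: subtherapeutic.

0.5 μg/mL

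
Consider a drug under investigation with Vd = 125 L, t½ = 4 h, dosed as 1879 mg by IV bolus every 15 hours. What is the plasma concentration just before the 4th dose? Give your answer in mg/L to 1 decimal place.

f = (1/2)^(τ/t½) = (1/2)^(15/4) ≈ 0.0743.
C₀ = D/Vd = 1879/125 ≈ 15.032 mg/L.
Before the 4th dose, 3 doses have been given. Superposition: Cmin = C₀·(f + f² + … + f^3).
≈ 15.032 × (0.0743 + 0.0055 + 0.0004) ≈ 15.032 × 0.0802 ≈ 1.206 mg/L.

1.2 mg/L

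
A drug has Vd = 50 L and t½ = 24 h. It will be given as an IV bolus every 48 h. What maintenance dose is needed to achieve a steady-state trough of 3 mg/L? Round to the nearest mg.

450 mg

τ/t½ = 48/24 ≈ 2, so f = (1/2)^(48/24) ≈ 0.250000.
Cmin,ss = (D/Vd)·f/(1−f), so D = Cmin,ss·Vd·(1−f)/f.
D = 3 × 50 × (1−f)/f ≈ 3 × 50 × 3.00000 ≈ 450.00 mg.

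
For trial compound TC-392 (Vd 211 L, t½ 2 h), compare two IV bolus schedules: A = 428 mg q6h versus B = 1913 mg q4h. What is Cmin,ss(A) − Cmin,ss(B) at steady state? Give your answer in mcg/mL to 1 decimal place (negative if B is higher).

Regimen A: f = (1/2)^(6/2) ≈ 0.1250; Cmin,ss = (428/211)·f/(1−f) ≈ 0.290 mcg/mL.
Regimen B: f = (1/2)^(4/2) ≈ 0.2500; Cmin,ss = (1913/211)·f/(1−f) ≈ 3.022 mcg/mL.
Difference ≈ 0.290 − 3.022 ≈ -2.732 mcg/mL.

-2.7 mcg/mL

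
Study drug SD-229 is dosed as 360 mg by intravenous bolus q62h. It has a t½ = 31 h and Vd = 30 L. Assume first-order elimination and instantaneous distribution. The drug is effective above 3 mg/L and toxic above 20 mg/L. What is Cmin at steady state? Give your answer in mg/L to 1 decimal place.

τ = 62 h = 2 half-lives, so f = (1/2)^2 = 0.25.
Accumulation ratio R = 1/(1 − f) = 1/0.75 = 4/3.
Single-dose peak C₀ = D/Vd = 360/30 = 12 mg/L.
Steady-state peak Cmax,ss = C₀·R = 12 × 4/3 ≈ 16.000 mg/L.
Steady-state trough Cmin,ss = Cmax,ss·f ≈ 16.000 × 0.25 ≈ 4.000 mg/L.
Trough 4.0 mg/L vs MEC 3 mg/L: adequate.

4.0 mg/L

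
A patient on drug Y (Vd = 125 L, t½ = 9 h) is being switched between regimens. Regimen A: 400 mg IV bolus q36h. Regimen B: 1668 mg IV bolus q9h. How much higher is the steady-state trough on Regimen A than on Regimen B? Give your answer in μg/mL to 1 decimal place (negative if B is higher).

Regimen A: f = (1/2)^(36/9) ≈ 0.0625; Cmin,ss = (400/125)·f/(1−f) ≈ 0.213 μg/mL.
Regimen B: f = (1/2)^(9/9) ≈ 0.5000; Cmin,ss = (1668/125)·f/(1−f) ≈ 13.344 μg/mL.
Difference ≈ 0.213 − 13.344 ≈ -13.131 μg/mL.

-13.1 μg/mL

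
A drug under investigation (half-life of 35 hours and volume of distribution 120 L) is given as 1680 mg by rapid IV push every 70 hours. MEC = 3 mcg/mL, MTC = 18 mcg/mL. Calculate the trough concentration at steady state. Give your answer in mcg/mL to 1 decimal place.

τ = 70 h = 2 half-lives, so f = (1/2)^2 = 0.25.
At steady state, R = 1/(1 − 0.25) = 4/3.
Single-dose peak C₀ = D/Vd = 1680/120 = 14 mcg/mL.
Steady-state peak Cmax,ss = C₀·R = 14 × 4/3 ≈ 18.667 mcg/mL.
Steady-state trough Cmin,ss = Cmax,ss·f ≈ 18.667 × 0.25 ≈ 4.667 mcg/mL.
Trough 4.7 mcg/mL vs MEC 3 mcg/mL: adequate.

4.7 mcg/mL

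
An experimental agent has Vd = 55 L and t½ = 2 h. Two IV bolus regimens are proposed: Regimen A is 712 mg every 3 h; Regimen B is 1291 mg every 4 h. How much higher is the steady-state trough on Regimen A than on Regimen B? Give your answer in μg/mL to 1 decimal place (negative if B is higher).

-0.7 μg/mL

Regimen A: f = (1/2)^(3/2) ≈ 0.3536; Cmin,ss = (712/55)·f/(1−f) ≈ 7.082 μg/mL.
Regimen B: f = (1/2)^(4/2) ≈ 0.2500; Cmin,ss = (1291/55)·f/(1−f) ≈ 7.824 μg/mL.
Difference ≈ 7.082 − 7.824 ≈ -0.742 μg/mL.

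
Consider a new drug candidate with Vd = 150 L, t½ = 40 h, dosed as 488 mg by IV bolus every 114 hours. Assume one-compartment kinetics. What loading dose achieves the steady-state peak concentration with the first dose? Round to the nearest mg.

567 mg

f = (1/2)^(114/40) ≈ 0.138696; accumulation ratio R = 1/(1−f) ≈ 1.16103.
Loading dose to hit Cmax,ss on first dose: D_load = D_maint·R ≈ 488 × 1.16103 ≈ 566.58 mg.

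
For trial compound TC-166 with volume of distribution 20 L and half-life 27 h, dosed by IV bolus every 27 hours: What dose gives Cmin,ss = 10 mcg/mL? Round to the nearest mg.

200 mg

τ/t½ = 27/27 ≈ 1, so f = (1/2)^(27/27) ≈ 0.500000.
Cmin,ss = (D/Vd)·f/(1−f), so D = Cmin,ss·Vd·(1−f)/f.
D = 10 × 20 × (1−f)/f ≈ 10 × 20 × 1.00000 ≈ 200.00 mg.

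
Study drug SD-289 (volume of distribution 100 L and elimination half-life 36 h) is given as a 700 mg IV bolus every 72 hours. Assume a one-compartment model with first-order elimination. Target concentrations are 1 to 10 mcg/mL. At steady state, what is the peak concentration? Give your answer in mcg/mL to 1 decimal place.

9.3 mcg/mL

The dosing interval is 2 half-lives, so f = 2^(−2) = 0.25.
Accumulation ratio R = 1/(1 − f) = 1/0.75 = 4/3.
Single-dose peak C₀ = D/Vd = 700/100 = 7 mcg/mL.
Steady-state peak Cmax,ss = C₀·R = 7 × 4/3 ≈ 9.333 mcg/mL.
Peak 9.3 mcg/mL vs MTC 10 mcg/mL: below toxic threshold.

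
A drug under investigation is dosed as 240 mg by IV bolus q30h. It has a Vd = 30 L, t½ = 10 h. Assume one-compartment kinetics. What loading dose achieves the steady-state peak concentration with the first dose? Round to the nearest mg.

f = (1/2)^(30/10) ≈ 0.125000; accumulation ratio R = 1/(1−f) ≈ 1.14286.
Loading dose to hit Cmax,ss on first dose: D_load = D_maint·R ≈ 240 × 1.14286 ≈ 274.29 mg.

274 mg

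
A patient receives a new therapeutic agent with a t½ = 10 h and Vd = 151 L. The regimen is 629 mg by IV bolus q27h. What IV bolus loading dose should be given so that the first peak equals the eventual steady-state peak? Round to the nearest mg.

f = (1/2)^(27/10) ≈ 0.153893; accumulation ratio R = 1/(1−f) ≈ 1.18188.
Loading dose to hit Cmax,ss on first dose: D_load = D_maint·R ≈ 629 × 1.18188 ≈ 743.40 mg.

743 mg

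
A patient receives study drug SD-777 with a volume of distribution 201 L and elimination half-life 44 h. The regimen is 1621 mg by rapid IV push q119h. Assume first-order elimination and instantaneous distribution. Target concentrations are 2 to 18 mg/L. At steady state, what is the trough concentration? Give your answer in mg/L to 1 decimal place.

τ/t½ = 119/44 ≈ 2.7045, so fraction remaining f = (1/2)^(119/44) ≈ 0.1534.
At steady state, accumulation factor R = 1/(1 − e^(−kτ)) ≈ 1.1812.
Single-dose peak C₀ = D/Vd = 1621/201 ≈ 8.065 mg/L.
Steady-state peak Cmax,ss = C₀·R ≈ 8.065 × 1.1812 ≈ 9.526 mg/L.
One interval later, Cmin,ss = Cmax,ss·e^(−kτ) ≈ 9.526 × 0.1534 ≈ 1.461 mg/L.
Trough 1.5 mg/L vs MEC 2 mg/L: subtherapeutic.

1.5 mg/L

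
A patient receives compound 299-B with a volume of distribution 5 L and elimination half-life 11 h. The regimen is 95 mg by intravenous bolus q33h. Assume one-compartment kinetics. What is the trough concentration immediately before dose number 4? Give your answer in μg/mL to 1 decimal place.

f = (1/2)^(τ/t½) = (1/2)^(33/11) ≈ 0.1250.
C₀ = D/Vd = 95/5 ≈ 19.000 μg/mL.
Before the 4th dose, 3 doses have been given. Superposition: Cmin = C₀·(f + f² + … + f^3).
≈ 19.000 × (0.1250 + 0.0156 + 0.0020) ≈ 19.000 × 0.1426 ≈ 2.709 μg/mL.

2.7 μg/mL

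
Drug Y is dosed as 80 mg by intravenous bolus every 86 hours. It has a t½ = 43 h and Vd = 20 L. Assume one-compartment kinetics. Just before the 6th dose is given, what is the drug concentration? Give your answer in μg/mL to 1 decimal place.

f = (1/2)^(τ/t½) = (1/2)^(86/43) ≈ 0.2500.
C₀ = D/Vd = 80/20 ≈ 4.000 μg/mL.
Before the 6th dose, 5 doses have been given. Superposition: Cmin = C₀·(f + f² + … + f^5).
≈ 4.000 × (0.2500 + 0.0625 + 0.0156 + 0.0039 + 0.0010) ≈ 4.000 × 0.3330 ≈ 1.332 μg/mL.

1.3 μg/mL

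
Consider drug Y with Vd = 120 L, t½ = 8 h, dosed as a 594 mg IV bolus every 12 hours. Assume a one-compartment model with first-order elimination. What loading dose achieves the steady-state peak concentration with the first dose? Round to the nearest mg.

919 mg

f = (1/2)^(12/8) ≈ 0.353553; accumulation ratio R = 1/(1−f) ≈ 1.54692.
Loading dose to hit Cmax,ss on first dose: D_load = D_maint·R ≈ 594 × 1.54692 ≈ 918.87 mg.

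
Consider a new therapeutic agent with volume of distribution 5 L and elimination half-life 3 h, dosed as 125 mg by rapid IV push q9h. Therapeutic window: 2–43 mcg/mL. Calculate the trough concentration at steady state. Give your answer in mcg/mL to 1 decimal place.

3.6 mcg/mL

τ = 9 h = 3 half-lives, so f = (1/2)^3 = 0.125.
Accumulation ratio R = 1/(1 − f) = 1/0.875 = 8/7.
Single-dose peak C₀ = D/Vd = 125/5 = 25 mcg/mL.
Steady-state peak Cmax,ss = C₀·R = 25 × 8/7 ≈ 28.571 mcg/mL.
Steady-state trough Cmin,ss = Cmax,ss·f ≈ 28.571 × 0.125 ≈ 3.571 mcg/mL.
Trough 3.6 mcg/mL vs MEC 2 mcg/mL: adequate.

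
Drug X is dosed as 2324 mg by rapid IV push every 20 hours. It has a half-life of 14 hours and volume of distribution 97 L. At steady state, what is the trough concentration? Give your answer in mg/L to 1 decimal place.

14.2 mg/L

k = ln2/t½ = ln2/14 ≈ 0.049511 h⁻¹; fraction remaining f = e^(−kτ) = e^(−0.049511×20) ≈ 0.3715.
Single-dose peak C₀ = D/Vd = 2324/97 ≈ 23.959 mg/L.
Steady-state trough Cmin,ss = C₀·f/(1−f) ≈ 23.959 × 0.3715/0.6285 ≈ 14.162 mg/L.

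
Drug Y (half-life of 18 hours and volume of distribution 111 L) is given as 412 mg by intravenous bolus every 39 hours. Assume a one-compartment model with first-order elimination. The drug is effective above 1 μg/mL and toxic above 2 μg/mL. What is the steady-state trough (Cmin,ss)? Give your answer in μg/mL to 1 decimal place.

k = ln2/t½ = ln2/18 ≈ 0.038508 h⁻¹; fraction remaining f = e^(−kτ) = e^(−0.038508×39) ≈ 0.2227.
Accumulation ratio R = 1/(1 − f) ≈ 1/0.7773 ≈ 1.2865.
Each bolus raises the concentration by D/Vd = 412/111 ≈ 3.712 μg/mL.
Steady-state peak Cmax,ss = C₀·R ≈ 3.712 × 1.2865 ≈ 4.775 μg/mL.
Steady-state trough Cmin,ss = Cmax,ss·f ≈ 4.775 × 0.2227 ≈ 1.063 μg/mL.
Trough 1.1 μg/mL vs MEC 1 μg/mL: adequate.

1.1 μg/mL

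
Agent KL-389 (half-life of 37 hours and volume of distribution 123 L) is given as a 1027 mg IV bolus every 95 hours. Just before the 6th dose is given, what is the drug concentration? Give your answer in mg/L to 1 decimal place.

f = (1/2)^(τ/t½) = (1/2)^(95/37) ≈ 0.1687.
C₀ = D/Vd = 1027/123 ≈ 8.350 mg/L.
Before the 6th dose, 5 doses have been given. Superposition: Cmin = C₀·(f + f² + … + f^5).
≈ 8.350 × (0.1687 + 0.0285 + 0.0048 + 0.0008 + 0.0001) ≈ 8.350 × 0.2029 ≈ 1.694 mg/L.

1.7 mg/L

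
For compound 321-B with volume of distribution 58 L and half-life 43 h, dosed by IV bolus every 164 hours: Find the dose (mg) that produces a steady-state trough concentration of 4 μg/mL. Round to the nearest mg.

3031 mg

τ/t½ = 164/43 ≈ 3.814, so f = (1/2)^(164/43) ≈ 0.071103.
Cmin,ss = (D/Vd)·f/(1−f), so D = Cmin,ss·Vd·(1−f)/f.
D = 4 × 58 × (1−f)/f ≈ 4 × 58 × 13.06410 ≈ 3030.87 mg.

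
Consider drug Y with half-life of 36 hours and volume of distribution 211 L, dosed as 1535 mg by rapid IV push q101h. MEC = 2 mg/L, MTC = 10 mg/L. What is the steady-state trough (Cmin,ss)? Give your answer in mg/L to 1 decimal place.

1.2 mg/L

τ/t½ = 101/36 ≈ 2.8056, so fraction remaining f = (1/2)^(101/36) ≈ 0.1430.
At steady state, accumulation factor R = 1/(1 − e^(−kτ)) ≈ 1.1669.
Single-dose peak C₀ = D/Vd = 1535/211 ≈ 7.275 mg/L.
Cmax,ss = C₀/(1 − f) ≈ 7.275/0.8570 ≈ 8.489 mg/L.
Steady-state trough Cmin,ss = Cmax,ss·f ≈ 8.489 × 0.1430 ≈ 1.214 mg/L.
Trough 1.2 mg/L vs MEC 2 mg/L: subtherapeutic.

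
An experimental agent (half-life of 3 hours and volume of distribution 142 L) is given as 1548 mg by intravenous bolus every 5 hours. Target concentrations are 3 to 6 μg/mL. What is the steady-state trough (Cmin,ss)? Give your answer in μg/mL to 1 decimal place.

k = ln2/t½ = ln2/3 ≈ 0.231049 h⁻¹; fraction remaining f = e^(−kτ) = e^(−0.231049×5) ≈ 0.3150.
Accumulation ratio R = 1/(1 − f) ≈ 1/0.6850 ≈ 1.4599.
Single-dose peak C₀ = D/Vd = 1548/142 ≈ 10.901 μg/mL.
Steady-state peak Cmax,ss = C₀·R ≈ 10.901 × 1.4599 ≈ 15.914 μg/mL.
Steady-state trough Cmin,ss = Cmax,ss·f ≈ 15.914 × 0.3150 ≈ 5.013 μg/mL.
Trough 5.0 μg/mL vs MEC 3 μg/mL: adequate.

5.0 μg/mL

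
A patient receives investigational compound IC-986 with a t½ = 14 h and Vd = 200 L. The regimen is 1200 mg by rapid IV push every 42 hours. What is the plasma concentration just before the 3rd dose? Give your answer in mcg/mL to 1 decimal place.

f = (1/2)^(τ/t½) = (1/2)^(42/14) ≈ 0.1250.
C₀ = D/Vd = 1200/200 ≈ 6.000 mcg/mL.
Before the 3rd dose, 2 doses have been given. Superposition: Cmin = C₀·(f + f²).
≈ 6.000 × (0.1250 + 0.0156) ≈ 6.000 × 0.1406 ≈ 0.844 mcg/mL.

0.8 mcg/mL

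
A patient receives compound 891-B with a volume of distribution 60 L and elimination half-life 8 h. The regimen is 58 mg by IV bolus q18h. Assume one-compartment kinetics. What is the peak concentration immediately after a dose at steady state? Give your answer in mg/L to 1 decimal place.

1.2 mg/L

k = ln2/t½ = ln2/8 ≈ 0.086643 h⁻¹; fraction remaining f = e^(−kτ) = e^(−0.086643×18) ≈ 0.2102.
Accumulation ratio R = 1/(1 − f) ≈ 1/0.7898 ≈ 1.2661.
Single-dose peak C₀ = D/Vd = 58/60 ≈ 0.967 mg/L.
Steady-state peak Cmax,ss = C₀·R ≈ 0.967 × 1.2661 ≈ 1.224 mg/L.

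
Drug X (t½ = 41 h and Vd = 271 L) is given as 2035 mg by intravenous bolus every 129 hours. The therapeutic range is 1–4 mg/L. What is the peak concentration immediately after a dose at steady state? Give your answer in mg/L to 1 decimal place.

Over one 129-h interval, 129/41 ≈ 3.1463 half-lives elapse, leaving f ≈ 0.1129 of each dose.
At steady state, accumulation factor R = 1/(1 − e^(−kτ)) ≈ 1.1273.
Single-dose peak C₀ = D/Vd = 2035/271 ≈ 7.509 mg/L.
Steady-state peak Cmax,ss = C₀·R ≈ 7.509 × 1.1273 ≈ 8.465 mg/L.
Peak 8.5 mg/L vs MTC 4 mg/L: exceeds toxic threshold.

8.5 mg/L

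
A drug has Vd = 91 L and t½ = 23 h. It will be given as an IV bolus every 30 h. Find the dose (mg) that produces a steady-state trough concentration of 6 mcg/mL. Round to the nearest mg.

802 mg

τ/t½ = 30/23 ≈ 1.3043, so f = (1/2)^(30/23) ≈ 0.404904.
Cmin,ss = (D/Vd)·f/(1−f), so D = Cmin,ss·Vd·(1−f)/f.
D = 6 × 91 × (1−f)/f ≈ 6 × 91 × 1.46972 ≈ 802.47 mg.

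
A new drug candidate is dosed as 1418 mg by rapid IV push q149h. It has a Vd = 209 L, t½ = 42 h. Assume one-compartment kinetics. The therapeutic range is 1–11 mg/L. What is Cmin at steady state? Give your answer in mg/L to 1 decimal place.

Over one 149-h interval, 149/42 ≈ 3.5476 half-lives elapse, leaving f ≈ 0.0855 of each dose.
Accumulation ratio R = 1/(1 − f) ≈ 1/0.9145 ≈ 1.0935.
Single-dose peak C₀ = D/Vd = 1418/209 ≈ 6.785 mg/L.
Steady-state peak Cmax,ss = C₀·R ≈ 6.785 × 1.0935 ≈ 7.419 mg/L.
One interval later, Cmin,ss = Cmax,ss·e^(−kτ) ≈ 7.419 × 0.0855 ≈ 0.634 mg/L.
Trough 0.6 mg/L vs MEC 1 mg/L: subtherapeutic.

0.6 mg/L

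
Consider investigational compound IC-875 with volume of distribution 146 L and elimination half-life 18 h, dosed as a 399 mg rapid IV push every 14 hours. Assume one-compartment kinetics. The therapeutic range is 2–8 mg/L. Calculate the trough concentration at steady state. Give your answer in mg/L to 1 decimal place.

k = ln2/t½ = ln2/18 ≈ 0.038508 h⁻¹; fraction remaining f = e^(−kτ) = e^(−0.038508×14) ≈ 0.5833.
Single-dose peak C₀ = D/Vd = 399/146 ≈ 2.733 mg/L.
Steady-state trough Cmin,ss = C₀·f/(1−f) ≈ 2.733 × 0.5833/0.4167 ≈ 3.826 mg/L.
Trough 3.8 mg/L vs MEC 2 mg/L: adequate.

3.8 mg/L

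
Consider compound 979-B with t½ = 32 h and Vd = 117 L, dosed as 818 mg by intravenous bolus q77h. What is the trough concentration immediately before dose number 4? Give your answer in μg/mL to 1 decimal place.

f = (1/2)^(τ/t½) = (1/2)^(77/32) ≈ 0.1886.
C₀ = D/Vd = 818/117 ≈ 6.991 μg/mL.
Before the 4th dose, 3 doses have been given. Superposition: Cmin = C₀·(f + f² + … + f^3).
≈ 6.991 × (0.1886 + 0.0356 + 0.0067) ≈ 6.991 × 0.2309 ≈ 1.614 μg/mL.

1.6 μg/mL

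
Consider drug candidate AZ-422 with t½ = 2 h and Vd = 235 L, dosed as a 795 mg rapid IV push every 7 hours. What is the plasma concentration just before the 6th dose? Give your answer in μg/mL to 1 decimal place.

f = (1/2)^(τ/t½) = (1/2)^(7/2) ≈ 0.0884.
C₀ = D/Vd = 795/235 ≈ 3.383 μg/mL.
Before the 6th dose, 5 doses have been given. Superposition: Cmin = C₀·(f + f² + … + f^5).
≈ 3.383 × (0.0884 + 0.0078 + 0.0007 + 0.0001 + 0.0000) ≈ 3.383 × 0.0970 ≈ 0.328 μg/mL.

0.3 μg/mL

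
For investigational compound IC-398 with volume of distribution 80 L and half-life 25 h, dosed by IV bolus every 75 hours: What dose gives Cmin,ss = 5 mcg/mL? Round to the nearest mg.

2800 mg

τ/t½ = 75/25 ≈ 3, so f = (1/2)^(75/25) ≈ 0.125000.
Cmin,ss = (D/Vd)·f/(1−f), so D = Cmin,ss·Vd·(1−f)/f.
D = 5 × 80 × (1−f)/f ≈ 5 × 80 × 7.00000 ≈ 2800.00 mg.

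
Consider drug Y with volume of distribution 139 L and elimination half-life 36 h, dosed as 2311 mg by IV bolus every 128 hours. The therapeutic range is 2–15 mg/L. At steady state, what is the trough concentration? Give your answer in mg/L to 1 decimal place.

1.5 mg/L

Over one 128-h interval, 128/36 ≈ 3.5556 half-lives elapse, leaving f ≈ 0.0850 of each dose.
At steady state, accumulation factor R = 1/(1 − e^(−kτ)) ≈ 1.0929.
Single-dose peak C₀ = D/Vd = 2311/139 ≈ 16.626 mg/L.
Cmax,ss = C₀/(1 − f) ≈ 16.626/0.9150 ≈ 18.170 mg/L.
Steady-state trough Cmin,ss = Cmax,ss·f ≈ 18.170 × 0.0850 ≈ 1.544 mg/L.
Trough 1.5 mg/L vs MEC 2 mg/L: subtherapeutic.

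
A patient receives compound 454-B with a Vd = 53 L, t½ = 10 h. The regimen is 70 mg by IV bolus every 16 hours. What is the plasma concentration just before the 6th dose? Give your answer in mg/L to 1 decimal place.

f = (1/2)^(τ/t½) = (1/2)^(16/10) ≈ 0.3299.
C₀ = D/Vd = 70/53 ≈ 1.321 mg/L.
Before the 6th dose, 5 doses have been given. Superposition: Cmin = C₀·(f + f² + … + f^5).
≈ 1.321 × (0.3299 + 0.1088 + 0.0359 + 0.0118 + 0.0039) ≈ 1.321 × 0.4903 ≈ 0.648 mg/L.

0.6 mg/L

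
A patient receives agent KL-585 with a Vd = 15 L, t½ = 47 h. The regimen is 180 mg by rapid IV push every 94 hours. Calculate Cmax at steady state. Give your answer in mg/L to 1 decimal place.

τ = 94 h = 2 half-lives, so f = (1/2)^2 = 0.25.
At steady state, R = 1/(1 − 0.25) = 4/3.
Single-dose peak C₀ = D/Vd = 180/15 = 12 mg/L.
Steady-state peak Cmax,ss = C₀·R = 12 × 4/3 ≈ 16.000 mg/L.

16.0 mg/L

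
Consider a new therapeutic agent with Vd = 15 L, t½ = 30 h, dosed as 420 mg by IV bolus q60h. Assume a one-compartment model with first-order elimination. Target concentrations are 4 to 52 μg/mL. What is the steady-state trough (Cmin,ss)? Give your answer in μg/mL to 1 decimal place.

τ = 60 h = 2 half-lives, so f = (1/2)^2 = 0.25.
Accumulation ratio R = 1/(1 − f) = 1/0.75 = 4/3.
Single-dose peak C₀ = D/Vd = 420/15 = 28 μg/mL.
Steady-state peak Cmax,ss = C₀·R = 28 × 4/3 ≈ 37.333 μg/mL.
Steady-state trough Cmin,ss = Cmax,ss·f ≈ 37.333 × 0.25 ≈ 9.333 μg/mL.
Trough 9.3 μg/mL vs MEC 4 μg/mL: adequate.

9.3 μg/mL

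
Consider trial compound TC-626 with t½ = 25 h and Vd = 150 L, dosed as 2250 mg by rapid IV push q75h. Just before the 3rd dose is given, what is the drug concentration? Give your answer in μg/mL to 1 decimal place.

f = (1/2)^(τ/t½) = (1/2)^(75/25) ≈ 0.1250.
C₀ = D/Vd = 2250/150 ≈ 15.000 μg/mL.
Before the 3rd dose, 2 doses have been given. Superposition: Cmin = C₀·(f + f²).
≈ 15.000 × (0.1250 + 0.0156) ≈ 15.000 × 0.1406 ≈ 2.109 μg/mL.

2.1 μg/mL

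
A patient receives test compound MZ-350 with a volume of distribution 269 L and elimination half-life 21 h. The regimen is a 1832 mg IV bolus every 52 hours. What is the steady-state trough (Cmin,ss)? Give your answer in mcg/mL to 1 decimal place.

Over one 52-h interval, 52/21 ≈ 2.4762 half-lives elapse, leaving f ≈ 0.1797 of each dose.
Accumulation ratio R = 1/(1 − f) ≈ 1/0.8203 ≈ 1.2191.
Each bolus raises the concentration by D/Vd = 1832/269 ≈ 6.810 mcg/mL.
Cmax,ss = C₀/(1 − f) ≈ 6.810/0.8203 ≈ 8.302 mcg/mL.
Steady-state trough Cmin,ss = Cmax,ss·f ≈ 8.302 × 0.1797 ≈ 1.492 mcg/mL.

1.5 mcg/mL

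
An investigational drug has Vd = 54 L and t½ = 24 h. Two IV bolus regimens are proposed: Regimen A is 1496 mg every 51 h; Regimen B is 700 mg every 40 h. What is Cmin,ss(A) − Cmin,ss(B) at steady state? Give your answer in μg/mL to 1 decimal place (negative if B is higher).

2.3 μg/mL

Regimen A: f = (1/2)^(51/24) ≈ 0.2293; Cmin,ss = (1496/54)·f/(1−f) ≈ 8.242 μg/mL.
Regimen B: f = (1/2)^(40/24) ≈ 0.3150; Cmin,ss = (700/54)·f/(1−f) ≈ 5.961 μg/mL.
Difference ≈ 8.242 − 5.961 ≈ 2.281 μg/mL.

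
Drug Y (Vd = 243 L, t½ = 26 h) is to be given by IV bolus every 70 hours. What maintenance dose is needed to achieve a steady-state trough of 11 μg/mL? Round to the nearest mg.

τ/t½ = 70/26 ≈ 2.6923, so f = (1/2)^(70/26) ≈ 0.154716.
Cmin,ss = (D/Vd)·f/(1−f), so D = Cmin,ss·Vd·(1−f)/f.
D = 11 × 243 × (1−f)/f ≈ 11 × 243 × 5.46346 ≈ 14603.83 mg.

14604 mg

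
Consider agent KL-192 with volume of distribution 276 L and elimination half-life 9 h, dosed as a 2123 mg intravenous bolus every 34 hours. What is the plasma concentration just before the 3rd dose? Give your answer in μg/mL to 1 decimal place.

f = (1/2)^(τ/t½) = (1/2)^(34/9) ≈ 0.0729.
C₀ = D/Vd = 2123/276 ≈ 7.692 μg/mL.
Before the 3rd dose, 2 doses have been given. Superposition: Cmin = C₀·(f + f²).
≈ 7.692 × (0.0729 + 0.0053) ≈ 7.692 × 0.0782 ≈ 0.602 μg/mL.

0.6 μg/mL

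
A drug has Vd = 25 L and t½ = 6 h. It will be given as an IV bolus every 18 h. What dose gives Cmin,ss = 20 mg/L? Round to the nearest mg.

τ/t½ = 18/6 ≈ 3, so f = (1/2)^(18/6) ≈ 0.125000.
Cmin,ss = (D/Vd)·f/(1−f), so D = Cmin,ss·Vd·(1−f)/f.
D = 20 × 25 × (1−f)/f ≈ 20 × 25 × 7.00000 ≈ 3500.00 mg.

3500 mg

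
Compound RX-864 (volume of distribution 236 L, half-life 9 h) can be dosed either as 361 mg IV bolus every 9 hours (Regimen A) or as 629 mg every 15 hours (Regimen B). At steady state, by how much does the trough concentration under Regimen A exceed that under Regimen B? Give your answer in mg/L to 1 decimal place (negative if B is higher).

Regimen A: f = (1/2)^(9/9) ≈ 0.5000; Cmin,ss = (361/236)·f/(1−f) ≈ 1.530 mg/L.
Regimen B: f = (1/2)^(15/9) ≈ 0.3150; Cmin,ss = (629/236)·f/(1−f) ≈ 1.226 mg/L.
Difference ≈ 1.530 − 1.226 ≈ 0.304 mg/L.

0.3 mg/L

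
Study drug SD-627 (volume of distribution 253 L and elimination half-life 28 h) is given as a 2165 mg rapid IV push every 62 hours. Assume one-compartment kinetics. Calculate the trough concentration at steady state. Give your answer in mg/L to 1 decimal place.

2.4 mg/L

Over one 62-h interval, 62/28 ≈ 2.2143 half-lives elapse, leaving f ≈ 0.2155 of each dose.
Accumulation ratio R = 1/(1 − f) ≈ 1/0.7845 ≈ 1.2747.
Each bolus raises the concentration by D/Vd = 2165/253 ≈ 8.557 mg/L.
Steady-state peak Cmax,ss = C₀·R ≈ 8.557 × 1.2747 ≈ 10.908 mg/L.
Steady-state trough Cmin,ss = Cmax,ss·f ≈ 10.908 × 0.2155 ≈ 2.351 mg/L.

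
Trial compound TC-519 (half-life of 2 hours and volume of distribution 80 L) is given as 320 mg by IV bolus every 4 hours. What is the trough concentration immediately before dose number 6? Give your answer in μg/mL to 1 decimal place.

f = (1/2)^(τ/t½) = (1/2)^(4/2) ≈ 0.2500.
C₀ = D/Vd = 320/80 ≈ 4.000 μg/mL.
Before the 6th dose, 5 doses have been given. Superposition: Cmin = C₀·(f + f² + … + f^5).
≈ 4.000 × (0.2500 + 0.0625 + 0.0156 + 0.0039 + 0.0010) ≈ 4.000 × 0.3330 ≈ 1.332 μg/mL.

1.3 μg/mL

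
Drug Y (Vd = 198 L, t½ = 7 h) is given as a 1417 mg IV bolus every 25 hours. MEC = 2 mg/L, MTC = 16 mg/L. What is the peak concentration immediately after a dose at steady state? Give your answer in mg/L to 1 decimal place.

Over one 25-h interval, 25/7 ≈ 3.5714 half-lives elapse, leaving f ≈ 0.0841 of each dose.
Accumulation ratio R = 1/(1 − f) ≈ 1/0.9159 ≈ 1.0918.
Single-dose peak C₀ = D/Vd = 1417/198 ≈ 7.157 mg/L.
Steady-state peak Cmax,ss = C₀·R ≈ 7.157 × 1.0918 ≈ 7.814 mg/L.
Peak 7.8 mg/L vs MTC 16 mg/L: below toxic threshold.

7.8 mg/L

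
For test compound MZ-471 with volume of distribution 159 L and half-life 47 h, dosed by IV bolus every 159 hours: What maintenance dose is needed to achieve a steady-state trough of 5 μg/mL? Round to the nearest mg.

7499 mg

τ/t½ = 159/47 ≈ 3.383, so f = (1/2)^(159/47) ≈ 0.095857.
Cmin,ss = (D/Vd)·f/(1−f), so D = Cmin,ss·Vd·(1−f)/f.
D = 5 × 159 × (1−f)/f ≈ 5 × 159 × 9.43221 ≈ 7498.61 mg.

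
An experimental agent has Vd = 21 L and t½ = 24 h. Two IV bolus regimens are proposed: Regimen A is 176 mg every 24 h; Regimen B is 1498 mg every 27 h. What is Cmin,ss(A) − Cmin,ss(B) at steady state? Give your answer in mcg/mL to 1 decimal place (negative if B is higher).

-52.0 mcg/mL

Regimen A: f = (1/2)^(24/24) ≈ 0.5000; Cmin,ss = (176/21)·f/(1−f) ≈ 8.381 mcg/mL.
Regimen B: f = (1/2)^(27/24) ≈ 0.4585; Cmin,ss = (1498/21)·f/(1−f) ≈ 60.400 mcg/mL.
Difference ≈ 8.381 − 60.400 ≈ -52.019 mcg/mL.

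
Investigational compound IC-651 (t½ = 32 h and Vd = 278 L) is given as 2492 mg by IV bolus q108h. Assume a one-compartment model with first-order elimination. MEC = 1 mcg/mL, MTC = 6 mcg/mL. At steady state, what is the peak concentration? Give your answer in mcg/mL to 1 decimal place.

k = ln2/t½ = ln2/32 ≈ 0.021661 h⁻¹; fraction remaining f = e^(−kτ) = e^(−0.021661×108) ≈ 0.0964.
Accumulation ratio R = 1/(1 − f) ≈ 1/0.9036 ≈ 1.1067.
Each bolus raises the concentration by D/Vd = 2492/278 ≈ 8.964 mcg/mL.
Steady-state peak Cmax,ss = C₀·R ≈ 8.964 × 1.1067 ≈ 9.920 mcg/mL.
Peak 9.9 mcg/mL vs MTC 6 mcg/mL: exceeds toxic threshold.

9.9 mcg/mL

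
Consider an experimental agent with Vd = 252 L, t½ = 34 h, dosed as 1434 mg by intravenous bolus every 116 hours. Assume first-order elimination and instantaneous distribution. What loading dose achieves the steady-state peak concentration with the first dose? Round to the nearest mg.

f = (1/2)^(116/34) ≈ 0.093963; accumulation ratio R = 1/(1−f) ≈ 1.10371.
Loading dose to hit Cmax,ss on first dose: D_load = D_maint·R ≈ 1434 × 1.10371 ≈ 1582.72 mg.

1583 mg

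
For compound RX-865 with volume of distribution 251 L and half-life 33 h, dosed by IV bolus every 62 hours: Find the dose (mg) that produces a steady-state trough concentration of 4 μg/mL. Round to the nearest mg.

τ/t½ = 62/33 ≈ 1.8788, so f = (1/2)^(62/33) ≈ 0.271912.
Cmin,ss = (D/Vd)·f/(1−f), so D = Cmin,ss·Vd·(1−f)/f.
D = 4 × 251 × (1−f)/f ≈ 4 × 251 × 2.67766 ≈ 2688.37 mg.

2688 mg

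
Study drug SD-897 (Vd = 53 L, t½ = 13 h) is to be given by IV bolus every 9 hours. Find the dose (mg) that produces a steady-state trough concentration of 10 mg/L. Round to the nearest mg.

326 mg

τ/t½ = 9/13 ≈ 0.69231, so f = (1/2)^(9/13) ≈ 0.618863.
Cmin,ss = (D/Vd)·f/(1−f), so D = Cmin,ss·Vd·(1−f)/f.
D = 10 × 53 × (1−f)/f ≈ 10 × 53 × 0.61587 ≈ 326.41 mg.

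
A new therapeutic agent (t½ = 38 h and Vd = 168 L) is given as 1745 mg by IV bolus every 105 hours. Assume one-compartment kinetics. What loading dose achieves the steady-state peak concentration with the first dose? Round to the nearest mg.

2046 mg

f = (1/2)^(105/38) ≈ 0.147301; accumulation ratio R = 1/(1−f) ≈ 1.17275.
Loading dose to hit Cmax,ss on first dose: D_load = D_maint·R ≈ 1745 × 1.17275 ≈ 2046.45 mg.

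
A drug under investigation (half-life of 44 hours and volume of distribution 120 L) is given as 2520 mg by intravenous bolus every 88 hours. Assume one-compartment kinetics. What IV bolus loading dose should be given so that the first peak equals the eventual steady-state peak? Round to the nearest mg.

3360 mg

f = (1/2)^(88/44) ≈ 0.250000; accumulation ratio R = 1/(1−f) ≈ 1.33333.
Loading dose to hit Cmax,ss on first dose: D_load = D_maint·R ≈ 2520 × 1.33333 ≈ 3359.99 mg.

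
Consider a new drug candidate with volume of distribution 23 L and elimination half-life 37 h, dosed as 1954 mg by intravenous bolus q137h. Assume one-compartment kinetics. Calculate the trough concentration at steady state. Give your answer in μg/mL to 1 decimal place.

k = ln2/t½ = ln2/37 ≈ 0.018734 h⁻¹; fraction remaining f = e^(−kτ) = e^(−0.018734×137) ≈ 0.0768.
Each bolus raises the concentration by D/Vd = 1954/23 ≈ 84.957 μg/mL.
Steady-state trough Cmin,ss = C₀·f/(1−f) ≈ 84.957 × 0.0768/0.9232 ≈ 7.067 μg/mL.

7.1 μg/mL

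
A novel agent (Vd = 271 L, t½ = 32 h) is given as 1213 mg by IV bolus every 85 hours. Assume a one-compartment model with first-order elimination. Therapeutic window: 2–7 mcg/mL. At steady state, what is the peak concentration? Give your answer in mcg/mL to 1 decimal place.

k = ln2/t½ = ln2/32 ≈ 0.021661 h⁻¹; fraction remaining f = e^(−kτ) = e^(−0.021661×85) ≈ 0.1586.
Accumulation ratio R = 1/(1 − f) ≈ 1/0.8414 ≈ 1.1885.
Each bolus raises the concentration by D/Vd = 1213/271 ≈ 4.476 mcg/mL.
Steady-state peak Cmax,ss = C₀·R ≈ 4.476 × 1.1885 ≈ 5.320 mcg/mL.
Peak 5.3 mcg/mL vs MTC 7 mcg/mL: below toxic threshold.

5.3 mcg/mL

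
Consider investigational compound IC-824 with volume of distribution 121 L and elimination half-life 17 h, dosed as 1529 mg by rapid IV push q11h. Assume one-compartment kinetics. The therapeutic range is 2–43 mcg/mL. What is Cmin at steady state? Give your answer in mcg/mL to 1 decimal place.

τ/t½ = 11/17 ≈ 0.64706, so fraction remaining f = (1/2)^(11/17) ≈ 0.6386.
At steady state, accumulation factor R = 1/(1 − e^(−kτ)) ≈ 2.7670.
Single-dose peak C₀ = D/Vd = 1529/121 ≈ 12.636 mcg/mL.
Steady-state peak Cmax,ss = C₀·R ≈ 12.636 × 2.7670 ≈ 34.964 mcg/mL.
One interval later, Cmin,ss = Cmax,ss·e^(−kτ) ≈ 34.964 × 0.6386 ≈ 22.328 mcg/mL.
Trough 22.3 mcg/mL vs MEC 2 mcg/mL: adequate.

22.3 mcg/mL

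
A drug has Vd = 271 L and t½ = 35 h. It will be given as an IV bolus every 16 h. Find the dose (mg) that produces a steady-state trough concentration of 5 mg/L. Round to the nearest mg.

τ/t½ = 16/35 ≈ 0.45714, so f = (1/2)^(16/35) ≈ 0.728427.
Cmin,ss = (D/Vd)·f/(1−f), so D = Cmin,ss·Vd·(1−f)/f.
D = 5 × 271 × (1−f)/f ≈ 5 × 271 × 0.37282 ≈ 505.17 mg.

505 mg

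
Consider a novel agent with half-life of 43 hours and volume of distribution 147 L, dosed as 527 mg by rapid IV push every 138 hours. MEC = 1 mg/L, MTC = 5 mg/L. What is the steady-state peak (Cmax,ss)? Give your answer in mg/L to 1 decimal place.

k = ln2/t½ = ln2/43 ≈ 0.016120 h⁻¹; fraction remaining f = e^(−kτ) = e^(−0.016120×138) ≈ 0.1081.
Accumulation ratio R = 1/(1 − f) ≈ 1/0.8919 ≈ 1.1212.
Each bolus raises the concentration by D/Vd = 527/147 ≈ 3.585 mg/L.
Cmax,ss = C₀/(1 − f) ≈ 3.585/0.8919 ≈ 4.020 mg/L.
Peak 4.0 mg/L vs MTC 5 mg/L: below toxic threshold.

4.0 mg/L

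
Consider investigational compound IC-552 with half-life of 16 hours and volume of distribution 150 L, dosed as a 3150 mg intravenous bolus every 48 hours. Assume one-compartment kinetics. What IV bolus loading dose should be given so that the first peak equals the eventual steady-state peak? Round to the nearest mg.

f = (1/2)^(48/16) ≈ 0.125000; accumulation ratio R = 1/(1−f) ≈ 1.14286.
Loading dose to hit Cmax,ss on first dose: D_load = D_maint·R ≈ 3150 × 1.14286 ≈ 3600.01 mg.

3600 mg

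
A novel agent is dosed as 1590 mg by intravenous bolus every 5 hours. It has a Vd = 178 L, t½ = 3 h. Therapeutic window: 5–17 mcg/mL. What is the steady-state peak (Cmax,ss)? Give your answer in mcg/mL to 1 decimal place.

k = ln2/t½ = ln2/3 ≈ 0.231049 h⁻¹; fraction remaining f = e^(−kτ) = e^(−0.231049×5) ≈ 0.3150.
At steady state, accumulation factor R = 1/(1 − e^(−kτ)) ≈ 1.4599.
Each bolus raises the concentration by D/Vd = 1590/178 ≈ 8.933 mcg/mL.
Steady-state peak Cmax,ss = C₀·R ≈ 8.933 × 1.4599 ≈ 13.041 mcg/mL.
Peak 13.0 mcg/mL vs MTC 17 mcg/mL: below toxic threshold.

13.0 mcg/mL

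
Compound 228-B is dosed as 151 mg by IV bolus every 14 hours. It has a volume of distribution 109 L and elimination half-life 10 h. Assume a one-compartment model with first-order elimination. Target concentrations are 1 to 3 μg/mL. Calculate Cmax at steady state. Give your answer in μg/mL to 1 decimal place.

τ/t½ = 14/10 ≈ 1.4, so fraction remaining f = (1/2)^(14/10) ≈ 0.3789.
Accumulation ratio R = 1/(1 − f) ≈ 1/0.6211 ≈ 1.6100.
Single-dose peak C₀ = D/Vd = 151/109 ≈ 1.385 μg/mL.
Steady-state peak Cmax,ss = C₀·R ≈ 1.385 × 1.6100 ≈ 2.230 μg/mL.
Peak 2.2 μg/mL vs MTC 3 μg/mL: below toxic threshold.

2.2 μg/mL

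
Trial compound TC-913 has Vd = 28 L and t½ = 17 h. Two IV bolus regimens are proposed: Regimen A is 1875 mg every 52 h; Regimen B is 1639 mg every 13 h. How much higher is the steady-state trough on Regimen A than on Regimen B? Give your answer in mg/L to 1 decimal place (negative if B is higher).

-74.6 mg/L

Regimen A: f = (1/2)^(52/17) ≈ 0.1200; Cmin,ss = (1875/28)·f/(1−f) ≈ 9.131 mg/L.
Regimen B: f = (1/2)^(13/17) ≈ 0.5886; Cmin,ss = (1639/28)·f/(1−f) ≈ 83.748 mg/L.
Difference ≈ 9.131 − 83.748 ≈ -74.617 mg/L.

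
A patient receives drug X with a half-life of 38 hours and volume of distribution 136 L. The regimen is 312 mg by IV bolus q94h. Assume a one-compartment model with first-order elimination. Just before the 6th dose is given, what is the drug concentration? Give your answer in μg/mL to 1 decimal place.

f = (1/2)^(τ/t½) = (1/2)^(94/38) ≈ 0.1800.
C₀ = D/Vd = 312/136 ≈ 2.294 μg/mL.
Before the 6th dose, 5 doses have been given. Superposition: Cmin = C₀·(f + f² + … + f^5).
≈ 2.294 × (0.1800 + 0.0324 + 0.0058 + 0.0010 + 0.0002) ≈ 2.294 × 0.2194 ≈ 0.503 μg/mL.

0.5 μg/mL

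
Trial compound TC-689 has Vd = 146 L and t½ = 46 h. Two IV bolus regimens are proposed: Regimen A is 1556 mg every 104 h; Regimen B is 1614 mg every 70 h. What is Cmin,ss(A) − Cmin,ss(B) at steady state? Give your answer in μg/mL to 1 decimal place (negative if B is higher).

Regimen A: f = (1/2)^(104/46) ≈ 0.2086; Cmin,ss = (1556/146)·f/(1−f) ≈ 2.809 μg/mL.
Regimen B: f = (1/2)^(70/46) ≈ 0.3483; Cmin,ss = (1614/146)·f/(1−f) ≈ 5.908 μg/mL.
Difference ≈ 2.809 − 5.908 ≈ -3.099 μg/mL.

-3.1 μg/mL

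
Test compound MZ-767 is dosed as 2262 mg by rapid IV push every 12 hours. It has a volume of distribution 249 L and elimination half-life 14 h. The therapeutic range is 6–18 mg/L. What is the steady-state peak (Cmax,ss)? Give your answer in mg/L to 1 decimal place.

20.3 mg/L

k = ln2/t½ = ln2/14 ≈ 0.049511 h⁻¹; fraction remaining f = e^(−kτ) = e^(−0.049511×12) ≈ 0.5520.
Accumulation ratio R = 1/(1 − f) ≈ 1/0.4480 ≈ 2.2321.
Single-dose peak C₀ = D/Vd = 2262/249 ≈ 9.084 mg/L.
Steady-state peak Cmax,ss = C₀·R ≈ 9.084 × 2.2321 ≈ 20.276 mg/L.
Peak 20.3 mg/L vs MTC 18 mg/L: exceeds toxic threshold.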